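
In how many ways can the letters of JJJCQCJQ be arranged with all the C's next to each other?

105

Treat the 2 copies of C as a single block. The multiset to arrange is then {CC, J, J, J, J, Q, Q}, 7 items in all.
That gives (7)!/(4!·2!) = 105 arrangements.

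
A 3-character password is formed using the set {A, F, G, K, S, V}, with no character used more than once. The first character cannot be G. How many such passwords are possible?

100

The first character has 6−1 = 5 choices (anything except G).
The remaining 2 characters are filled from the other 5 symbols without repetition: 5 × 4 = 20.
Total: 5 × 20 = 100.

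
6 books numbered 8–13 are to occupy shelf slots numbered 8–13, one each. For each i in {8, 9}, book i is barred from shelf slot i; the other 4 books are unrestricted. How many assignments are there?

Let Aᵢ (for i ∈ {8, 9}) be the placements that put book i in its forbidden shelf slot. Any j of these fix j positions, leaving (6−j)! ways to fill the rest, and there are C(2,j) ways to pick which j.
By inclusion–exclusion, the number of valid placements is Σ_{j=0}^{2} (−1)^j C(2,j)·(6−j)!.
Computing: 720 − 240 + 24 = 504.

504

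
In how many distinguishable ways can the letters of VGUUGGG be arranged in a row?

105

The 7 letters of VGUUGGG have repeats: G appearing 4 times and U appearing twice.
The number of distinct arrangements is 7!/(4!·2!) = 5040/48 = 105.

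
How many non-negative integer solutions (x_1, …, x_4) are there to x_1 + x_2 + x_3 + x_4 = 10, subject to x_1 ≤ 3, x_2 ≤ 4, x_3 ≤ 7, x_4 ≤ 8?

136

By stars and bars, unrestricted non-negative solutions to x_1+…+x_4 = 10 number C(10+3,3) = 286.
Subtract solutions that violate a single cap (substitute x_i' = x_i − (cap_i+1)): x_1 ≥ 4 gives C(9,3) = 84; x_2 ≥ 5 gives C(8,3) = 56; x_3 ≥ 8 gives C(5,3) = 10; x_4 ≥ 9 gives C(4,3) = 4. Together 154.
Add back pairs where two caps are both exceeded: 4 + 0 + 0 + 0 + 0 + 0 = 4.
By inclusion–exclusion the count is 286 − 154 + 4 = 136.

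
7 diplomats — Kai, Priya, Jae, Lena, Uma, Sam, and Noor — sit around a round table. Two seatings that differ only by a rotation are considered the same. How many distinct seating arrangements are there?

Fix one person's seat to break rotational symmetry; the remaining 6 people can be arranged in (6)! = 720 ways.

720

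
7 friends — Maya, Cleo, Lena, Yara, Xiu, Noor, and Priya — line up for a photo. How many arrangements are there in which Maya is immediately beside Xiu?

1440

Treat {Maya, Xiu} as a single unit. There are 6 units to order, and the pair itself can be ordered 2 ways.
That gives 2 × 6! = 2 × 720 = 1440.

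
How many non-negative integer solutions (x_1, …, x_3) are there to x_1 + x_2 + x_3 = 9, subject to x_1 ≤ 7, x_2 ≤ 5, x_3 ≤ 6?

Ignoring the caps, the number of non-negative solutions to x_1+…+x_3 = 9 is C(11,2) = 55.
Subtract solutions that violate a single cap (substitute x_i' = x_i − (cap_i+1)): x_1 ≥ 8 gives C(3,2) = 3; x_2 ≥ 6 gives C(5,2) = 10; x_3 ≥ 7 gives C(4,2) = 6. Together 19.
No two caps can be exceeded simultaneously, so the pair terms are all 0.
By inclusion–exclusion the count is 55 − 19 + 0 = 36.

36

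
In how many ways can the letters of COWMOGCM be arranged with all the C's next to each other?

Treat the 2 copies of C as a single block. The multiset to arrange is then {CC, G, M, M, O, O, W}, 7 items in all.
That gives (7)!/(2!·2!) = 1260 arrangements.

1260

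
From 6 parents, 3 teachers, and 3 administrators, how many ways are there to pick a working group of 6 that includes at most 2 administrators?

Split by how many administrators are chosen (0 through 2).
Sum: C(3,0)·C(9,6) + C(3,1)·C(9,5) + C(3,2)·C(9,4) = 84 + 378 + 378 = 840.

840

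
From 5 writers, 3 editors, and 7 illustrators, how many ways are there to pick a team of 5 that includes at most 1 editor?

Split by how many editors are chosen (0 through 1).
Sum: C(3,0)·C(12,5) + C(3,1)·C(12,4) = 792 + 1485 = 2277.

2277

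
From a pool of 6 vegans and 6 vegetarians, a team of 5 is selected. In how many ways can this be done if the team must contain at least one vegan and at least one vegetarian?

780

Total 5-person selections from all 12: C(12,5) = 792.
Subtract selections that omit an entire group: no vegans → C(6,5) = 6; no vegetarians → C(6,5) = 6.
Both groups omitted at once is impossible, so 792 − 12 = 780.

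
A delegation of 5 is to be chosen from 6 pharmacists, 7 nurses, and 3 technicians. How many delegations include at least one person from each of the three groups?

With no constraint there are C(16,5) = 4368 possible selections.
Subtract selections that omit an entire group: no pharmacists → C(10,5) = 252; no nurses → C(9,5) = 126; no technicians → C(13,5) = 1287.
Add back selections omitting two groups (i.e. drawn from a single group): C(6,5) + C(7,5) + C(3,5) = 27.
By inclusion–exclusion: 4368 − 1665 + 27 = 2730.

2730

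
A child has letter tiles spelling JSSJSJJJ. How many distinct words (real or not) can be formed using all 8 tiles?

56

Letter multiplicities in JSSJSJJJ: J×5, S×3.
Dividing 8! = 40320 by 5!·3! = 720 for the repeated letters gives 56.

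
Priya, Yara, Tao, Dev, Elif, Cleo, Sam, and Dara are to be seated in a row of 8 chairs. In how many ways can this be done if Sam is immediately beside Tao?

10080

Treat {Sam, Tao} as a single unit. There are 7 units to order, and the pair itself can be ordered 2 ways.
So the count is 2·(7)! = 10080.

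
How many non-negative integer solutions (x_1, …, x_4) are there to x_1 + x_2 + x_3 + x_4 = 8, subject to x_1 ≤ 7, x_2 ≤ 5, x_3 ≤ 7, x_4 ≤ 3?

Ignoring the caps, the number of non-negative solutions to x_1+…+x_4 = 8 is C(11,3) = 165.
Subtract solutions that violate a single cap (substitute x_i' = x_i − (cap_i+1)): x_1 ≥ 8 gives C(3,3) = 1; x_2 ≥ 6 gives C(5,3) = 10; x_3 ≥ 8 gives C(3,3) = 1; x_4 ≥ 4 gives C(7,3) = 35. Together 47.
No two caps can be exceeded simultaneously, so the pair terms are all 0.
By inclusion–exclusion the count is 165 − 47 + 0 = 118.

118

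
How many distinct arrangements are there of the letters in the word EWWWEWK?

105

Letter multiplicities in EWWWEWK: E×2, K×1, W×4.
So there are 7! / (4!·2!) = 105 distinguishable arrangements.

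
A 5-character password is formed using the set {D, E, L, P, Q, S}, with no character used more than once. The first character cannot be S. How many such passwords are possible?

The first character has 6−1 = 5 choices (anything except S).
The remaining 4 characters are filled from the other 5 symbols without repetition: 5 × 4 × 3 × 2 = 120.
Total: 5 × 120 = 600.

600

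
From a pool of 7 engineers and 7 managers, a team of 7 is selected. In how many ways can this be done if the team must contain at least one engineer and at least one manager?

3430

Unrestricted: C(14,7) = 3432 ways to pick any 7 of the 14.
Subtract selections that omit an entire group: no engineers → C(7,7) = 1; no managers → C(7,7) = 1.
Both groups omitted at once is impossible, so 3432 − 2 = 3430.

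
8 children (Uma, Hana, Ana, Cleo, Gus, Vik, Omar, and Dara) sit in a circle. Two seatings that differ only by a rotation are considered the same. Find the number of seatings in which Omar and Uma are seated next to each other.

Glue Omar and Uma into a block (2 internal orders). Seating 7 units around a circle gives (6)! arrangements.
So 2 × (6)! = 2 × 720 = 1440.

1440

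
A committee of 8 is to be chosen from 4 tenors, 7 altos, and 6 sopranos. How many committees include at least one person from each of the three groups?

22813

Total 8-person selections from all 17: C(17,8) = 24310.
Selections missing a whole group: no tenors → C(13,8) = 1287; no altos → C(10,8) = 45; no sopranos → C(11,8) = 165.
Add back selections omitting two groups (i.e. drawn from a single group): C(4,8) + C(7,8) + C(6,8) = 0.
By inclusion–exclusion: 24310 − 1497 + 0 = 22813.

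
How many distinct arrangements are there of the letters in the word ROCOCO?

60

ROCOCO has 6 letters with C appearing twice and O appearing 3 times.
The number of distinct arrangements is 6!/(3!·2!) = 720/12 = 60.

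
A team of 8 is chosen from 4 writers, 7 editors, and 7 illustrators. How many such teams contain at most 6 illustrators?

Split by how many illustrators are chosen (0 through 6).
Sum: C(7,0)·C(11,8) + C(7,1)·C(11,7) + C(7,2)·C(11,6) + C(7,3)·C(11,5) + C(7,4)·C(11,4) + C(7,5)·C(11,3) + C(7,6)·C(11,2) = 165 + 2310 + 9702 + 16170 + 11550 + 3465 + 385 = 43747.

43747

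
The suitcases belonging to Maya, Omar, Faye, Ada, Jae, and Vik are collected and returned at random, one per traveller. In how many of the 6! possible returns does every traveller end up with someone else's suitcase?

This is the derangement count D_6: permutations of 6 items with no fixed point.
By inclusion–exclusion this is Σ_{j=0}^{6} (−1)^j C(6,j)·(6−j)!.
Computing: 720 − 720 + 360 − 120 + 30 − 6 + 1 = 265.

265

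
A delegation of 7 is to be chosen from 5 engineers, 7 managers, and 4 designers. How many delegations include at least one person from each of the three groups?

Unrestricted: C(16,7) = 11440 ways to pick any 7 of the 16.
Selections missing a whole group: no engineers → C(11,7) = 330; no managers → C(9,7) = 36; no designers → C(12,7) = 792.
Add back selections omitting two groups (i.e. drawn from a single group): C(5,7) + C(7,7) + C(4,7) = 1.
By inclusion–exclusion: 11440 − 1158 + 1 = 10283.

10283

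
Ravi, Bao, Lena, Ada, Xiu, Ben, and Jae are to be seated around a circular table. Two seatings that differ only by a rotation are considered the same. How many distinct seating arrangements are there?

720

Seat Ravi anywhere (absorbing the rotational symmetry), then permute the other 6: (6)! = 720.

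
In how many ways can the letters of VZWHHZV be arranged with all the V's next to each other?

Treat the 2 copies of V as a single block. The multiset to arrange is then {VV, H, H, W, Z, Z}, 6 items in all.
That gives (6)!/(2!·2!) = 180 arrangements.

180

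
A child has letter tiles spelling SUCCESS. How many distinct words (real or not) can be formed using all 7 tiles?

420

Letter multiplicities in SUCCESS: C×2, E×1, S×3, U×1.
Dividing 7! = 5040 by 3!·2! = 12 for the repeated letters gives 420.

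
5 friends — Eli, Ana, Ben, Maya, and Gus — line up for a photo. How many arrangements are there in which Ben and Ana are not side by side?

72

Of the 5! = 120 arrangements, those with Ben and Ana adjacent number 2 × 4! = 48 (treat the pair as a block with 2 internal orders).
So 120 − 48 = 72 arrangements keep them apart.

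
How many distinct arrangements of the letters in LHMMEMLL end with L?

420

Fix L in the last position and arrange the remaining 7 letters.
Those 7 letters have L appearing twice and M appearing 3 times, giving (7)!/(3!·2!) = 420.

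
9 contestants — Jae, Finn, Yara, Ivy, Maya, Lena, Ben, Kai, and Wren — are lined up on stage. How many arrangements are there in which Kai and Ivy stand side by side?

Treat {Kai, Ivy} as a single unit. There are 8 units to order, and the pair itself can be ordered 2 ways.
So the count is 2·(8)! = 80640.

80640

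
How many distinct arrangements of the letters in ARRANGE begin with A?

360

With the first slot taken by A, it remains to arrange the other 6 letters (RRANGE).
Those 6 letters have R appearing twice, giving (6)!/(2!) = 360.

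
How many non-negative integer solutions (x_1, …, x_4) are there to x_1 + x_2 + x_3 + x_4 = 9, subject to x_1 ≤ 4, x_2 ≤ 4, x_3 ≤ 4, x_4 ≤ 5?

Without the upper bounds there are C(12,3) = 220 ways to split 9 among 4 variables.
Subtract solutions that violate a single cap (substitute x_i' = x_i − (cap_i+1)): x_1 ≥ 5 gives C(7,3) = 35; x_2 ≥ 5 gives C(7,3) = 35; x_3 ≥ 5 gives C(7,3) = 35; x_4 ≥ 6 gives C(6,3) = 20. Together 125.
No two caps can be exceeded simultaneously, so the pair terms are all 0.
By inclusion–exclusion the count is 220 − 125 + 0 = 95.

95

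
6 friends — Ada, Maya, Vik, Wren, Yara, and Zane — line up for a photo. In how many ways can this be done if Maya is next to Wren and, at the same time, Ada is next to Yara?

96

Treat {Maya,Wren} as one block (2 orders) and {Ada,Yara} as another (2 orders).
That leaves 4 units to arrange: 2 × 2 × 4! = 4 × 24 = 96.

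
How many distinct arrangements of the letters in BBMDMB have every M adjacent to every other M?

20

Treat the 2 copies of M as a single block. The multiset to arrange is then {MM, B, B, B, D}, 5 items in all.
That gives (5)!/(3!) = 20 arrangements.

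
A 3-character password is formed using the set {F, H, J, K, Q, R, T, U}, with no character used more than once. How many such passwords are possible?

336

Choose and order 3 of the 8 symbols: the first character has 8 options, the next 7, then 6.
8 × 7 × 6 = 336.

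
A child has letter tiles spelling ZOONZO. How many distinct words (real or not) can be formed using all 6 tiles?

60

Letter multiplicities in ZOONZO: N×1, O×3, Z×2.
So there are 6! / (3!·2!) = 60 distinguishable arrangements.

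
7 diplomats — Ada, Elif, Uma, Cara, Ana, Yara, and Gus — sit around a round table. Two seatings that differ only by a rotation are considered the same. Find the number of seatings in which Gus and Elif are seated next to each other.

240

Treat {Gus, Elif} as one unit (2 internal orders) and seat the resulting 6 units around the table: (5)! circular arrangements.
So 2 × (5)! = 2 × 120 = 240.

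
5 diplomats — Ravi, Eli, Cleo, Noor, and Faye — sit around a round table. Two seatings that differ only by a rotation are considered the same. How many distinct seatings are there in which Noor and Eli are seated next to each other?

Treat {Noor, Eli} as one unit (2 internal orders) and seat the resulting 4 units around the table: (3)! circular arrangements.
So 2 × (3)! = 2 × 6 = 12.

12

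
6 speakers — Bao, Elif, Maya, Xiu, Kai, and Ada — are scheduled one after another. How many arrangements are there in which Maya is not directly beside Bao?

Of the 6! = 720 arrangements, those with Maya and Bao adjacent number 2 × 5! = 240 (treat the pair as a block with 2 internal orders).
So 720 − 240 = 480 arrangements keep them apart.

480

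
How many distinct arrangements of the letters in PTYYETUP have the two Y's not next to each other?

3780

There are 8!/(2!·2!·2!) = 5040 arrangements of PTYYETUP in total.
If the two Y's are adjacent, glue them into one block, leaving 7 items to arrange: (7)!/(2!·2!) = 1260 ways.
Subtracting, 5040 − 1260 = 3780 arrangements keep the Y's apart.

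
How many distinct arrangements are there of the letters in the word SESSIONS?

1680

SESSIONS has 8 letters with S appearing 4 times.
The number of distinct arrangements is 8!/(4!) = 40320/24 = 1680.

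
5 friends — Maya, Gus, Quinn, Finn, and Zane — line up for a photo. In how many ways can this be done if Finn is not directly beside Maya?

There are 5! = 120 arrangements in all. If Finn and Maya are adjacent, merging them into one block gives 2·(4)! = 48 arrangements.
Complementary counting: 120 − 48 = 72.

72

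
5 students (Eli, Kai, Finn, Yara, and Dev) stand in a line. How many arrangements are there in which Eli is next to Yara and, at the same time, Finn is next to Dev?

Treat {Eli,Yara} as one block (2 orders) and {Finn,Dev} as another (2 orders).
That leaves 3 units to arrange: 2 × 2 × 3! = 4 × 6 = 24.

24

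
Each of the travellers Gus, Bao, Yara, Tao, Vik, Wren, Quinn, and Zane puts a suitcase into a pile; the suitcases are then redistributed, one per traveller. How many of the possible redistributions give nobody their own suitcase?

Let Aᵢ be the assignments in which traveller i gets their own suitcase. We want the size of the complement of A₁∪…∪A_8.
By inclusion–exclusion this is Σ_{j=0}^{8} (−1)^j C(8,j)·(8−j)!.
Computing: 40320 − 40320 + 20160 − 6720 + 1680 − 336 + 56 − 8 + 1 = 14833.

14833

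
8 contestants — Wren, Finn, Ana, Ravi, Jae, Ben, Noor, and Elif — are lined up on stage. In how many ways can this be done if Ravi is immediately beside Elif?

10080

Place the 6 others and the Ravi-Elif pair as 7 objects in a line; the pair has 2 internal arrangements.
That gives 2 × 7! = 2 × 5040 = 10080.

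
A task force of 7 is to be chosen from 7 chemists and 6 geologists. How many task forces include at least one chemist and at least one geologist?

1715

Unrestricted: C(13,7) = 1716 ways to pick any 7 of the 13.
Selections missing a whole group: no chemists → C(6,7) = 0; no geologists → C(7,7) = 1.
Both groups omitted at once is impossible, so 1716 − 1 = 1715.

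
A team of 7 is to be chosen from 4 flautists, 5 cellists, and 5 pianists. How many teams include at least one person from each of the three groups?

Total 7-person selections from all 14: C(14,7) = 3432.
Subtract selections that omit an entire group: no flautists → C(10,7) = 120; no cellists → C(9,7) = 36; no pianists → C(9,7) = 36.
Add back selections omitting two groups (i.e. drawn from a single group): C(4,7) + C(5,7) + C(5,7) = 0.
By inclusion–exclusion: 3432 − 192 + 0 = 3240.

3240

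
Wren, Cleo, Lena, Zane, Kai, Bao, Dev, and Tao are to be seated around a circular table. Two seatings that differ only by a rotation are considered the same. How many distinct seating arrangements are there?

Around a circle, 8 distinct people have 8!/8 = (7)! = 5040 rotationally distinct seatings.

5040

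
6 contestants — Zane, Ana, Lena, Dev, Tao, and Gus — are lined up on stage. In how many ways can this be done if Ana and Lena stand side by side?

Place the 4 others and the Ana-Lena pair as 5 objects in a line; the pair has 2 internal arrangements.
That gives 2 × 5! = 2 × 120 = 240.

240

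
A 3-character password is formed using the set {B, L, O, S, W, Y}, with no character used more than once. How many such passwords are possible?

Choose and order 3 of the 6 symbols: the first character has 6 options, the next 5, then 4.
That product is 6 × 5 × 4 = 120.

120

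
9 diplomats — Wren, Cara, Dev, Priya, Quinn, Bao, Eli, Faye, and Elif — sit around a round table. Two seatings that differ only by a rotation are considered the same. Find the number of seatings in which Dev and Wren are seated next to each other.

Glue Dev and Wren into a block (2 internal orders). Seating 8 units around a circle gives (7)! arrangements.
So 2 × (7)! = 2 × 5040 = 10080.

10080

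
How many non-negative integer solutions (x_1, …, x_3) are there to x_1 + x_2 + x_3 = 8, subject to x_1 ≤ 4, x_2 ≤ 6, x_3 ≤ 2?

12

Without the upper bounds there are C(10,2) = 45 ways to split 8 among 3 variables.
Subtract solutions that violate a single cap (substitute x_i' = x_i − (cap_i+1)): x_1 ≥ 5 gives C(5,2) = 10; x_2 ≥ 7 gives C(3,2) = 3; x_3 ≥ 3 gives C(7,2) = 21. Together 34.
Add back pairs where two caps are both exceeded: 0 + 1 + 0 = 1.
By inclusion–exclusion the count is 45 − 34 + 1 = 12.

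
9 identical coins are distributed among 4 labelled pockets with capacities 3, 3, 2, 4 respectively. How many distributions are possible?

Without the upper bounds there are C(12,3) = 220 ways to split 9 among 4 pockets.
Subtract solutions that violate a single cap (substitute x_i' = x_i − (cap_i+1)): x_1 ≥ 4 gives C(8,3) = 56; x_2 ≥ 4 gives C(8,3) = 56; x_3 ≥ 3 gives C(9,3) = 84; x_4 ≥ 5 gives C(7,3) = 35. Together 231.
Add back pairs where two caps are both exceeded: 4 + 10 + 1 + 10 + 1 + 4 = 30.
By inclusion–exclusion the count is 220 − 231 + 30 = 19.

19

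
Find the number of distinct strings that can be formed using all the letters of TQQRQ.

TQQRQ has 5 letters with Q appearing 3 times.
So there are 5! / (3!) = 20 distinguishable arrangements.

20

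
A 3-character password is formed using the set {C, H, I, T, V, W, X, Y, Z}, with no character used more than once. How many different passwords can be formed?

504

Choose and order 3 of the 9 symbols: the first character has 9 options, the next 8, then 7.
That product is 9 × 8 × 7 = 504.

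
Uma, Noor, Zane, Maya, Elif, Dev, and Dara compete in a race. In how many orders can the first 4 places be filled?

840

There are 7 choices for 1st place, 6 for 2nd, and so on down to 4 for position 4.
That gives 7 × 6 × 5 × 4 = 840.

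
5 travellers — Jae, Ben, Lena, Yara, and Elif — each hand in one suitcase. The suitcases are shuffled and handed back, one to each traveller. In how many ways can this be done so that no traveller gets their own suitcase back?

This is the derangement count D_5: permutations of 5 items with no fixed point.
By inclusion–exclusion this is Σ_{j=0}^{5} (−1)^j C(5,j)·(5−j)!.
Computing: 120 − 120 + 60 − 20 + 5 − 1 = 44.

44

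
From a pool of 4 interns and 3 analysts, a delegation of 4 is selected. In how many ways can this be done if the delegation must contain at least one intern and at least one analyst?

34

Total 4-person selections from all 7: C(7,4) = 35.
Subtract selections that omit an entire group: no interns → C(3,4) = 0; no analysts → C(4,4) = 1.
Both groups omitted at once is impossible, so 35 − 1 = 34.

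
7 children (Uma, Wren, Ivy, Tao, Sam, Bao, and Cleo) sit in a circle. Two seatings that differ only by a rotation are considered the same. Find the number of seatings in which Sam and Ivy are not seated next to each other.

All circular seatings of 7 people number (6)! = 720.
Those with Sam next to Ivy: fuse the pair into one unit and seat 6 units around a circle — 2·(5)! = 240.
Subtracting, 720 − 240 = 480.

480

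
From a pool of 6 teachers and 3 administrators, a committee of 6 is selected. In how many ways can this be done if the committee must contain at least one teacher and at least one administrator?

83

With no constraint there are C(9,6) = 84 possible selections.
Selections missing a whole group: no teachers → C(3,6) = 0; no administrators → C(6,6) = 1.
Both groups omitted at once is impossible, so 84 − 1 = 83.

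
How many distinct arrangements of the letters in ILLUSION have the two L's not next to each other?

Total arrangements of ILLUSION: 8!/(2!·2!) = 10080.
If the two L's are adjacent, glue them into one block, leaving 7 items to arrange: (7)!/(2!) = 2520 ways.
Subtracting, 10080 − 2520 = 7560 arrangements keep the L's apart.

7560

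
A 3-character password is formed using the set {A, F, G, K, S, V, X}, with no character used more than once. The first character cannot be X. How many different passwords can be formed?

180

The first character has 7−1 = 6 choices (anything except X).
The remaining 2 characters are filled from the other 6 symbols without repetition: 6 × 5 = 30.
Total: 6 × 30 = 180.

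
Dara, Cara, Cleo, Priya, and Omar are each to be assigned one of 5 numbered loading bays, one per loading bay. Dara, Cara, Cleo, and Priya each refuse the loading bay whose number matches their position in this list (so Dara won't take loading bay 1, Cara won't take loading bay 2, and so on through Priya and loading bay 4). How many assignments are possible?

Let Aᵢ (for 1 ≤ i ≤ 4) be the placements that put person i in their forbidden loading bay. Any j of these fix j positions, leaving (5−j)! ways to fill the rest, and there are C(4,j) ways to pick which j.
By inclusion–exclusion, the number of valid placements is Σ_{j=0}^{4} (−1)^j C(4,j)·(5−j)!.
Computing: 120 − 96 + 36 − 8 + 1 = 53.

53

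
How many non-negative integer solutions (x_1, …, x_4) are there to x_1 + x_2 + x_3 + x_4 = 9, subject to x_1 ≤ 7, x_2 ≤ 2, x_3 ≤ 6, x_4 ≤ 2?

Without the upper bounds there are C(12,3) = 220 ways to split 9 among 4 variables.
Subtract solutions that violate a single cap (substitute x_i' = x_i − (cap_i+1)): x_1 ≥ 8 gives C(4,3) = 4; x_2 ≥ 3 gives C(9,3) = 84; x_3 ≥ 7 gives C(5,3) = 10; x_4 ≥ 3 gives C(9,3) = 84. Together 182.
Add back pairs where two caps are both exceeded: 0 + 0 + 0 + 0 + 20 + 0 = 20.
By inclusion–exclusion the count is 220 − 182 + 20 = 58.

58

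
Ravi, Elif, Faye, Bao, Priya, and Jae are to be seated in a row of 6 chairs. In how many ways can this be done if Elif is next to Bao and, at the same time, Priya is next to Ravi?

96

Treat {Elif,Bao} as one block (2 orders) and {Priya,Ravi} as another (2 orders).
That leaves 4 units to arrange: 2 × 2 × 4! = 4 × 24 = 96.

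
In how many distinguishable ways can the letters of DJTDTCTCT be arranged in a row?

3780

The 9 letters of DJTDTCTCT have repeats: C appearing twice, D appearing twice, and T appearing 4 times.
The number of distinct arrangements is 9!/(4!·2!·2!) = 362880/96 = 3780.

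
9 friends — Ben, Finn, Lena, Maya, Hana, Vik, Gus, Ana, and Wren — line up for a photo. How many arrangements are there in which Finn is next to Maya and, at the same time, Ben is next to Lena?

20160

Treat {Finn,Maya} as one block (2 orders) and {Ben,Lena} as another (2 orders).
That leaves 7 units to arrange: 2 × 2 × 7! = 4 × 5040 = 20160.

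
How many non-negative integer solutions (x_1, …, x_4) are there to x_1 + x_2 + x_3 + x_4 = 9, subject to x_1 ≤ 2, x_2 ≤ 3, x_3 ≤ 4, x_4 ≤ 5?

41

Without the upper bounds there are C(12,3) = 220 ways to split 9 among 4 variables.
Subtract solutions that violate a single cap (substitute x_i' = x_i − (cap_i+1)): x_1 ≥ 3 gives C(9,3) = 84; x_2 ≥ 4 gives C(8,3) = 56; x_3 ≥ 5 gives C(7,3) = 35; x_4 ≥ 6 gives C(6,3) = 20. Together 195.
Add back pairs where two caps are both exceeded: 10 + 4 + 1 + 1 + 0 + 0 = 16.
By inclusion–exclusion the count is 220 − 195 + 16 = 41.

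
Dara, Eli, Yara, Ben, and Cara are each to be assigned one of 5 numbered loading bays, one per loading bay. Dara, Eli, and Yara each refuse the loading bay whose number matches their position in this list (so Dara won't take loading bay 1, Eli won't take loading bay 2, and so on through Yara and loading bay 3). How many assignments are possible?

Let Aᵢ (for i ∈ {1, 2, 3}) be the placements that put person i in their forbidden loading bay. Any j of these fix j positions, leaving (5−j)! ways to fill the rest, and there are C(3,j) ways to pick which j.
By inclusion–exclusion, the number of valid placements is Σ_{j=0}^{3} (−1)^j C(3,j)·(5−j)!.
Computing: 120 − 72 + 18 − 2 = 64.

64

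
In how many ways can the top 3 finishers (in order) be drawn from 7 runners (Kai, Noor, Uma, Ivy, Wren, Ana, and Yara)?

210

There are 7 choices for 1st place, 6 for 2nd, and 5 for 3rd.
That gives 7 × 6 × 5 = 210.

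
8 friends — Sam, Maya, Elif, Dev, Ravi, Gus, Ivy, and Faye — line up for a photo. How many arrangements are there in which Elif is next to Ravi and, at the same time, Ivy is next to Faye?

Treat {Elif,Ravi} as one block (2 orders) and {Ivy,Faye} as another (2 orders).
That leaves 6 units to arrange: 2 × 2 × 6! = 4 × 720 = 2880.

2880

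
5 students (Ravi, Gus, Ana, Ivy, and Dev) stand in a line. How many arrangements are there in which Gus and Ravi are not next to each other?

There are 5! = 120 arrangements in all. If Gus and Ravi are adjacent, merging them into one block gives 2·(4)! = 48 arrangements.
Complementary counting: 120 − 48 = 72.

72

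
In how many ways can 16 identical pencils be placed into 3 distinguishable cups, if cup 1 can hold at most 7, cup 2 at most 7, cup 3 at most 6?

15

Without the upper bounds there are C(18,2) = 153 ways to split 16 among 3 cups.
Subtract solutions that violate a single cap (substitute x_i' = x_i − (cap_i+1)): x_1 ≥ 8 gives C(10,2) = 45; x_2 ≥ 8 gives C(10,2) = 45; x_3 ≥ 7 gives C(11,2) = 55. Together 145.
Add back pairs where two caps are both exceeded: 1 + 3 + 3 = 7.
By inclusion–exclusion the count is 153 − 145 + 7 = 15.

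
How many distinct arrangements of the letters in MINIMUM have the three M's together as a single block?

60

Treat the 3 copies of M as a single block. The multiset to arrange is then {MMM, I, I, N, U}, 5 items in all.
That gives (5)!/(2!) = 60 arrangements.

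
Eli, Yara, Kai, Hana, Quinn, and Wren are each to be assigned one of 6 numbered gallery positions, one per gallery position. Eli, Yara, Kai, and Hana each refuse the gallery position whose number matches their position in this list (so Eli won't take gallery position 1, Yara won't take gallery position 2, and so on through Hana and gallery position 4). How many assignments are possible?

362

Let Aᵢ (for 1 ≤ i ≤ 4) be the placements that put person i in their forbidden gallery position. Any j of these fix j positions, leaving (6−j)! ways to fill the rest, and there are C(4,j) ways to pick which j.
By inclusion–exclusion, the number of valid placements is Σ_{j=0}^{4} (−1)^j C(4,j)·(6−j)!.
Computing: 720 − 480 + 144 − 24 + 2 = 362.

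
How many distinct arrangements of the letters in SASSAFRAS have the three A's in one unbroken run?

210

Treat the 3 copies of A as a single block. The multiset to arrange is then {AAA, F, R, S, S, S, S}, 7 items in all.
That gives (7)!/(4!) = 210 arrangements.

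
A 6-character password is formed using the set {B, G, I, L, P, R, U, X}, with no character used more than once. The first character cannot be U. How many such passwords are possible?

The first character has 8−1 = 7 choices (anything except U).
The remaining 5 characters are filled from the other 7 symbols without repetition: 7 × 6 × 5 × 4 × 3 = 2520.
Total: 7 × 2520 = 17640.

17640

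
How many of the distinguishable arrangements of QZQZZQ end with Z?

10

With the last slot taken by Z, it remains to arrange the other 5 letters (QQZZQ).
Those 5 letters have Q appearing 3 times and Z appearing twice, giving (5)!/(3!·2!) = 10.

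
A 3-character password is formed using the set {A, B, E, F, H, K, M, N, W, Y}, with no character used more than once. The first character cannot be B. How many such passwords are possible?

The first character has 10−1 = 9 choices (anything except B).
The remaining 2 characters are filled from the other 9 symbols without repetition: 9 × 8 = 72.
Total: 9 × 72 = 648.

648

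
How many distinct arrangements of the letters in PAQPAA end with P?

20

Fix P in the last position and arrange the remaining 5 letters.
Those 5 letters have A appearing 3 times, giving (5)!/(3!) = 20.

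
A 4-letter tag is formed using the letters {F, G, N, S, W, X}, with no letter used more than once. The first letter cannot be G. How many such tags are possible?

300

The first letter has 6−1 = 5 choices (anything except G).
The remaining 3 letters are filled from the other 5 symbols without repetition: 5 × 4 × 3 = 60.
Total: 5 × 60 = 300.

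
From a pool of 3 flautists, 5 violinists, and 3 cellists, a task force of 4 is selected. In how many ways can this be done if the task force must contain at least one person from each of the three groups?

180

Unrestricted: C(11,4) = 330 ways to pick any 4 of the 11.
Subtract selections that omit an entire group: no flautists → C(8,4) = 70; no violinists → C(6,4) = 15; no cellists → C(8,4) = 70.
Add back selections omitting two groups (i.e. drawn from a single group): C(3,4) + C(5,4) + C(3,4) = 5.
By inclusion–exclusion: 330 − 155 + 5 = 180.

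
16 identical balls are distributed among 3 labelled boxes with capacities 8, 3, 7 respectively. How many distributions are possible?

Ignoring the caps, the number of non-negative solutions to x_1+…+x_3 = 16 is C(18,2) = 153.
Subtract solutions that violate a single cap (substitute x_i' = x_i − (cap_i+1)): x_1 ≥ 9 gives C(9,2) = 36; x_2 ≥ 4 gives C(14,2) = 91; x_3 ≥ 8 gives C(10,2) = 45. Together 172.
Add back pairs where two caps are both exceeded: 10 + 0 + 15 = 25.
By inclusion–exclusion the count is 153 − 172 + 25 = 6.

6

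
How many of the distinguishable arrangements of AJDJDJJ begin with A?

15

Fix A in the first position and arrange the remaining 6 letters.
Those 6 letters have D appearing twice and J appearing 4 times, giving (6)!/(4!·2!) = 15.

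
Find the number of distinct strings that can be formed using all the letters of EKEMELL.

420

EKEMELL has 7 letters with E appearing 3 times and L appearing twice.
Dividing 7! = 5040 by 3!·2! = 12 for the repeated letters gives 420.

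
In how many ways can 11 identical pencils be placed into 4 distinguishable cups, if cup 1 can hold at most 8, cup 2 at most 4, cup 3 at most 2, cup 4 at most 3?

Ignoring the caps, the number of non-negative solutions to x_1+…+x_4 = 11 is C(14,3) = 364.
Subtract solutions that violate a single cap (substitute x_i' = x_i − (cap_i+1)): x_1 ≥ 9 gives C(5,3) = 10; x_2 ≥ 5 gives C(9,3) = 84; x_3 ≥ 3 gives C(11,3) = 165; x_4 ≥ 4 gives C(10,3) = 120. Together 379.
Add back pairs where two caps are both exceeded: 0 + 0 + 0 + 20 + 10 + 35 = 65.
By inclusion–exclusion the count is 364 − 379 + 65 = 50.

50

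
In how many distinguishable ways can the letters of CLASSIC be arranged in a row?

CLASSIC has 7 letters with C appearing twice and S appearing twice.
Dividing 7! = 5040 by 2!·2! = 4 for the repeated letters gives 1260.

1260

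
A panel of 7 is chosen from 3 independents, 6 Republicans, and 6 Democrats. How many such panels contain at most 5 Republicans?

Split by how many Republicans are chosen (0 through 5).
Sum: C(6,0)·C(9,7) + C(6,1)·C(9,6) + C(6,2)·C(9,5) + C(6,3)·C(9,4) + C(6,4)·C(9,3) + C(6,5)·C(9,2) = 36 + 504 + 1890 + 2520 + 1260 + 216 = 6426.

6426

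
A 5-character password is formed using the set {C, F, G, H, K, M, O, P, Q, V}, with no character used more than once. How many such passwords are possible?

With no repetition, fill the 5 characters in order: 10 choices, then 9, down to 6.
That product is 10 × 9 × 8 × 7 × 6 = 30240.

30240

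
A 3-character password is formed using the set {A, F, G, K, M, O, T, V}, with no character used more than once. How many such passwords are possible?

336

Choose and order 3 of the 8 symbols: the first character has 8 options, the next 7, then 6.
8 × 7 × 6 = 336.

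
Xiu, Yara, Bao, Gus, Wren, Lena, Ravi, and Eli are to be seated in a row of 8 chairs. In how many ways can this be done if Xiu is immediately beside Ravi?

10080

Place the 6 others and the Xiu-Ravi pair as 7 objects in a line; the pair has 2 internal arrangements.
That gives 2 × 7! = 2 × 5040 = 10080.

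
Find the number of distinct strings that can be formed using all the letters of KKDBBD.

KKDBBD has 6 letters with B appearing twice, D appearing twice, and K appearing twice.
So there are 6! / (2!·2!·2!) = 90 distinguishable arrangements.

90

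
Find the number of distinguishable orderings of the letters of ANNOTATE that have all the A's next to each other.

Treat the 2 copies of A as a single block. The multiset to arrange is then {AA, E, N, N, O, T, T}, 7 items in all.
That gives (7)!/(2!·2!) = 1260 arrangements.

1260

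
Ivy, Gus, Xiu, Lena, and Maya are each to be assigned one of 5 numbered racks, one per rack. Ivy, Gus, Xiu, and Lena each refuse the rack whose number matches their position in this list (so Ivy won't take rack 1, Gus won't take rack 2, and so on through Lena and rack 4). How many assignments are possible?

Let Aᵢ (for 1 ≤ i ≤ 4) be the placements that put person i in their forbidden rack. Any j of these fix j positions, leaving (5−j)! ways to fill the rest, and there are C(4,j) ways to pick which j.
By inclusion–exclusion, the number of valid placements is Σ_{j=0}^{4} (−1)^j C(4,j)·(5−j)!.
Computing: 120 − 96 + 36 − 8 + 1 = 53.

53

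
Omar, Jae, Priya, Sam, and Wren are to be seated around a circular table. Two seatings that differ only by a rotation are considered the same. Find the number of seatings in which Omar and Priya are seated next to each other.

Treat {Omar, Priya} as one unit (2 internal orders) and seat the resulting 4 units around the table: (3)! circular arrangements.
So 2 × (3)! = 2 × 6 = 12.

12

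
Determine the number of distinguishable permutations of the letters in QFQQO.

Letter multiplicities in QFQQO: F×1, O×1, Q×3.
The number of distinct arrangements is 5!/(3!) = 120/6 = 20.

20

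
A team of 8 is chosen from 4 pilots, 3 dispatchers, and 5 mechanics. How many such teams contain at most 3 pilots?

Split by how many pilots are chosen (0 through 3).
Sum: C(4,0)·C(8,8) + C(4,1)·C(8,7) + C(4,2)·C(8,6) + C(4,3)·C(8,5) = 1 + 32 + 168 + 224 = 425.

425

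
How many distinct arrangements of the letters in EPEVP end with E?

With the last slot taken by E, it remains to arrange the other 4 letters (PEVP).
Those 4 letters have P appearing twice, giving (4)!/(2!) = 12.

12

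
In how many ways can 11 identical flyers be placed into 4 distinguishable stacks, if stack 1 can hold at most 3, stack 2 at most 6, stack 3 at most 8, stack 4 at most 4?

126

By stars and bars, unrestricted non-negative solutions to x_1+…+x_4 = 11 number C(11+3,3) = 364.
Subtract solutions that violate a single cap (substitute x_i' = x_i − (cap_i+1)): x_1 ≥ 4 gives C(10,3) = 120; x_2 ≥ 7 gives C(7,3) = 35; x_3 ≥ 9 gives C(5,3) = 10; x_4 ≥ 5 gives C(9,3) = 84. Together 249.
Add back pairs where two caps are both exceeded: 1 + 0 + 10 + 0 + 0 + 0 = 11.
By inclusion–exclusion the count is 364 − 249 + 11 = 126.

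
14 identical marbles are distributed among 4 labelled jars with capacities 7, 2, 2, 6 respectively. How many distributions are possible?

Without the upper bounds there are C(17,3) = 680 ways to split 14 among 4 jars.
Subtract solutions that violate a single cap (substitute x_i' = x_i − (cap_i+1)): x_1 ≥ 8 gives C(9,3) = 84; x_2 ≥ 3 gives C(14,3) = 364; x_3 ≥ 3 gives C(14,3) = 364; x_4 ≥ 7 gives C(10,3) = 120. Together 932.
Add back pairs where two caps are both exceeded: 20 + 20 + 0 + 165 + 35 + 35 = 275.
Subtract triples: 1 + 0 + 0 + 4 = 5.
By inclusion–exclusion the count is 680 − 932 + 275 − 5 = 18.

18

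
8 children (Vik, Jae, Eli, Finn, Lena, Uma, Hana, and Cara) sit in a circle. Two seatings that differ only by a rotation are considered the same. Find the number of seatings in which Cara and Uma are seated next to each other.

Treat {Cara, Uma} as one unit (2 internal orders) and seat the resulting 7 units around the table: (6)! circular arrangements.
So 2 × (6)! = 2 × 720 = 1440.

1440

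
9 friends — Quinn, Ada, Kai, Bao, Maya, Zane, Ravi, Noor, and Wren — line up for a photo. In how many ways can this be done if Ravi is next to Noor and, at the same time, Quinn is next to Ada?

Treat {Ravi,Noor} as one block (2 orders) and {Quinn,Ada} as another (2 orders).
That leaves 7 units to arrange: 2 × 2 × 7! = 4 × 5040 = 20160.

20160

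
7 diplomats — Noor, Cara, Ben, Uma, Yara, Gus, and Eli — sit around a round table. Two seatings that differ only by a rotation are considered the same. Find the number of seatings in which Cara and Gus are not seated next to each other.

480

All circular seatings of 7 people number (6)! = 720.
Seatings with Cara beside Gus: treat them as a block with 2 internal orders, giving 2 × (5)! = 240.
Subtracting, 720 − 240 = 480.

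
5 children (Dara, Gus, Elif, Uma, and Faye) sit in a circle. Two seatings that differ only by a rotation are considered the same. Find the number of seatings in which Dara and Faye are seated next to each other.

12

Treat {Dara, Faye} as one unit (2 internal orders) and seat the resulting 4 units around the table: (3)! circular arrangements.
So 2 × (3)! = 2 × 6 = 12.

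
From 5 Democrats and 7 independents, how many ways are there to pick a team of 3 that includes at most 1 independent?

80

Split by how many independents are chosen (0 through 1).
Sum: C(7,0)·C(5,3) + C(7,1)·C(5,2) = 10 + 70 = 80.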